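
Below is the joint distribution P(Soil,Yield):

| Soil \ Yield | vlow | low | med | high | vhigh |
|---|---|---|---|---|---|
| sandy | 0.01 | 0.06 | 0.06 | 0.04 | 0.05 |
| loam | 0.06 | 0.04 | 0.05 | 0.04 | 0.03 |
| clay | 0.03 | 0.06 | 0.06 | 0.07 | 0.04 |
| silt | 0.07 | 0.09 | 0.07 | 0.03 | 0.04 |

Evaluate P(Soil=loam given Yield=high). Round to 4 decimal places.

P(Yield=high) = 0.04 + 0.04 + 0.07 + 0.03 = 0.18.
P(Soil=loam | Yield=high) = 0.04/0.18 = 0.2222.

0.2222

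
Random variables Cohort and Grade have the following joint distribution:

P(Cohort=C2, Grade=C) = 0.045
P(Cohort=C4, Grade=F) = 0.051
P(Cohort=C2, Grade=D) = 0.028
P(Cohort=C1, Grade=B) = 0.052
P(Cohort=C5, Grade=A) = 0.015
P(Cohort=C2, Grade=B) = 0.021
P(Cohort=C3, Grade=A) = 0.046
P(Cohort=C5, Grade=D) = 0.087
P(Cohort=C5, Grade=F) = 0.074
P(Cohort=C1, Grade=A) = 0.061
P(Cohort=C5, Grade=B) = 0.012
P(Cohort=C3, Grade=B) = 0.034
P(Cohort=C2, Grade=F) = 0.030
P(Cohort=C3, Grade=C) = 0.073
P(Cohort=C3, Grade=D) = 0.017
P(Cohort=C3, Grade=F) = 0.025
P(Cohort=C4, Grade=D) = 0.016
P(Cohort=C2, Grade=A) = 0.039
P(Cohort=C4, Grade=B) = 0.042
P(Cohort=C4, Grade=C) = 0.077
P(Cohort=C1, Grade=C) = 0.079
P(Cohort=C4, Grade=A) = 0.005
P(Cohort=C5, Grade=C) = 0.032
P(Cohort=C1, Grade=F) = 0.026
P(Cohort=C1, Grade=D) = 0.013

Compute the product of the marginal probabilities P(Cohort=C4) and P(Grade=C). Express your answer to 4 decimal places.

P(Cohort=C4) = 0.005 + 0.042 + 0.077 + 0.016 + 0.051 = 0.191.
P(Grade=C) = 0.079 + 0.045 + 0.073 + 0.077 + 0.032 = 0.306.
Product: 0.191 × 0.306 = 0.0584.

0.0584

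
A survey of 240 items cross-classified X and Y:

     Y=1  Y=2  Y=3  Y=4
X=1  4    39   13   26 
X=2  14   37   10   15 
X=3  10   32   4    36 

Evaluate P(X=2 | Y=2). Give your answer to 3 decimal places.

Total with Y=2: 39 + 37 + 32 = 108.
P(X=2 | Y=2) = 37/108 = 0.343.

0.343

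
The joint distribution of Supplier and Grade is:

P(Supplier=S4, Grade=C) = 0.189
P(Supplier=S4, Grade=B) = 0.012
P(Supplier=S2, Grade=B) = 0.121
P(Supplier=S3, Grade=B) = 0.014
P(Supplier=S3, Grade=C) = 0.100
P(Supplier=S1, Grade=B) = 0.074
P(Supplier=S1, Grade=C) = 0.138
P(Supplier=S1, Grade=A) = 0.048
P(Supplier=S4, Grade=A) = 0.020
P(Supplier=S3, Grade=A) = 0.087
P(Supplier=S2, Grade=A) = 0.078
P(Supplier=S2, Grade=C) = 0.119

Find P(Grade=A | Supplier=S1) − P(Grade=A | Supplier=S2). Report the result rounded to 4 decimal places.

P(Supplier=S1) = 0.048 + 0.074 + 0.138 = 0.260; P(Grade=A | Supplier=S1) = 0.048/0.260 = 0.18462.
P(Supplier=S2) = 0.078 + 0.121 + 0.119 = 0.318; P(Grade=A | Supplier=S2) = 0.078/0.318 = 0.24528.
Difference = -0.0607.

-0.0607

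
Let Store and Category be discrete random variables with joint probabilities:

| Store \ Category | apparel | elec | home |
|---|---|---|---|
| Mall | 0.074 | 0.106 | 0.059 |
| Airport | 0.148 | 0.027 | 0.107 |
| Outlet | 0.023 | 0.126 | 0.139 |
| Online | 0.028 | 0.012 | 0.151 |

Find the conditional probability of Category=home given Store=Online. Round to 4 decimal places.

P(Store=Online) = 0.028 + 0.012 + 0.151 = 0.191.
P(Category=home | Store=Online) = 0.151/0.191 = 0.7906.

0.7906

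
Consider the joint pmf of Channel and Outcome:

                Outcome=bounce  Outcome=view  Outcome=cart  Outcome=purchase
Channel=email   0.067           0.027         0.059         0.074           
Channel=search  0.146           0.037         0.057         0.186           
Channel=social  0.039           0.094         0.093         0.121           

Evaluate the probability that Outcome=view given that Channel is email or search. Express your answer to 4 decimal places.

0.0980

P(Channel=email) = 0.067 + 0.027 + 0.059 + 0.074 = 0.227.
P(Channel=search) = 0.146 + 0.037 + 0.057 + 0.186 = 0.426.
P(Channel ∈ {email, search}) = 0.227 + 0.426 = 0.653; P(Outcome=view, Channel ∈ {email, search}) = 0.027 + 0.037 = 0.064.
P(Outcome=view | Channel ∈ {email, search}) = 0.064/0.653 = 0.0980.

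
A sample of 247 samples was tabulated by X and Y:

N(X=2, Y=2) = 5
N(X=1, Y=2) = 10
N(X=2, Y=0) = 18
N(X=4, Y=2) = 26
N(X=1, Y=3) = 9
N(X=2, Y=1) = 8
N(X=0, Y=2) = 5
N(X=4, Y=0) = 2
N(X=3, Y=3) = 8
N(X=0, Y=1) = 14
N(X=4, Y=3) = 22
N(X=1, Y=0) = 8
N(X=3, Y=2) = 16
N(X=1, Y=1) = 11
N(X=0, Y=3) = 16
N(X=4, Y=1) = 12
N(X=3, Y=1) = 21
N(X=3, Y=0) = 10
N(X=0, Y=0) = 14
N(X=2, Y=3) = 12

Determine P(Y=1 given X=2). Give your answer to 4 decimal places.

Total with X=2: 18 + 8 + 5 + 12 = 43.
P(Y=1 | X=2) = 8/43 = 0.1860.

0.1860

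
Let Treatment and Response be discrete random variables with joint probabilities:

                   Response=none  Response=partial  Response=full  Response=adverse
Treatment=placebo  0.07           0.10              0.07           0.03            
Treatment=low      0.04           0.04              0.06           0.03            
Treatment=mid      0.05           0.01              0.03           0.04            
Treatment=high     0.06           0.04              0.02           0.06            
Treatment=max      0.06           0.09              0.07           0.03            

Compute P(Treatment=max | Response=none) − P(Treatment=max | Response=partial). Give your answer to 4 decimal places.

P(Response=none) = 0.07 + 0.04 + 0.05 + 0.06 + 0.06 = 0.28; P(Treatment=max | Response=none) = 0.06/0.28 = 0.21429.
P(Response=partial) = 0.10 + 0.04 + 0.01 + 0.04 + 0.09 = 0.28; P(Treatment=max | Response=partial) = 0.09/0.28 = 0.32143.
Difference = -0.1071.

-0.1071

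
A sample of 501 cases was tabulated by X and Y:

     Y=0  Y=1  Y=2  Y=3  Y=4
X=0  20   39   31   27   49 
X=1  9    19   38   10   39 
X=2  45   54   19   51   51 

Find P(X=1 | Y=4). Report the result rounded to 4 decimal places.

Total with Y=4: 49 + 39 + 51 = 139.
P(X=1 | Y=4) = 39/139 = 0.2806.

0.2806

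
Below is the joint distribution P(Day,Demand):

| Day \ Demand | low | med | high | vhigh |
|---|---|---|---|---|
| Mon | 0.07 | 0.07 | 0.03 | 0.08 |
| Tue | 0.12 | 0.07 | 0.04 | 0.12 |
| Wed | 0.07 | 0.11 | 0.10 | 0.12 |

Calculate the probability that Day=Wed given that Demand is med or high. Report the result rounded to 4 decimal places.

P(Demand=med) = 0.07 + 0.07 + 0.11 = 0.25.
P(Demand=high) = 0.03 + 0.04 + 0.10 = 0.17.
P(Demand ∈ {med, high}) = 0.25 + 0.17 = 0.42; P(Day=Wed, Demand ∈ {med, high}) = 0.11 + 0.10 = 0.21.
P(Day=Wed | Demand ∈ {med, high}) = 0.21/0.42 = 0.5000.

0.5000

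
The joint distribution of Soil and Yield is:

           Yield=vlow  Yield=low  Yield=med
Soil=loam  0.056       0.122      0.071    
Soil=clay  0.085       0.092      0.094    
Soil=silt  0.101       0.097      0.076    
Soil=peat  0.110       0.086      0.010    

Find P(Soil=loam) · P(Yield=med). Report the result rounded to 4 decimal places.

P(Soil=loam) = 0.056 + 0.122 + 0.071 = 0.249.
P(Yield=med) = 0.071 + 0.094 + 0.076 + 0.010 = 0.251.
Product: 0.249 × 0.251 = 0.0625.

0.0625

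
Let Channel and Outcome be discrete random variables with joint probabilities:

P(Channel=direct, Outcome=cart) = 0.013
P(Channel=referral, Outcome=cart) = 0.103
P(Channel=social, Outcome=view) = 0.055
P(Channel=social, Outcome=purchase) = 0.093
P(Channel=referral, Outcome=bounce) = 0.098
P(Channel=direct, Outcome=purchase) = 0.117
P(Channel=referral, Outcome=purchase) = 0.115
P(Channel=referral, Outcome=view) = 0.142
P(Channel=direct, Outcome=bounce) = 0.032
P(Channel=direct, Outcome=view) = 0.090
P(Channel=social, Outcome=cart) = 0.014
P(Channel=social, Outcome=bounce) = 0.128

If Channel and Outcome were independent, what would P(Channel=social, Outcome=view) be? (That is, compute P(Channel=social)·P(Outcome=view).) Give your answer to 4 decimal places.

P(Channel=social) = 0.128 + 0.055 + 0.014 + 0.093 = 0.290.
P(Outcome=view) = 0.055 + 0.090 + 0.142 = 0.287.
Product: 0.290 × 0.287 = 0.0832.

0.0832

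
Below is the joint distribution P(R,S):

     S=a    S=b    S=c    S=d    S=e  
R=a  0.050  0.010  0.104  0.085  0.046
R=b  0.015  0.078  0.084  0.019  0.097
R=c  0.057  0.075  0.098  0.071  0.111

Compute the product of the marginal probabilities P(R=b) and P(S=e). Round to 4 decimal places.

P(R=b) = 0.015 + 0.078 + 0.084 + 0.019 + 0.097 = 0.293.
P(S=e) = 0.046 + 0.097 + 0.111 = 0.254.
Product: 0.293 × 0.254 = 0.0744.

0.0744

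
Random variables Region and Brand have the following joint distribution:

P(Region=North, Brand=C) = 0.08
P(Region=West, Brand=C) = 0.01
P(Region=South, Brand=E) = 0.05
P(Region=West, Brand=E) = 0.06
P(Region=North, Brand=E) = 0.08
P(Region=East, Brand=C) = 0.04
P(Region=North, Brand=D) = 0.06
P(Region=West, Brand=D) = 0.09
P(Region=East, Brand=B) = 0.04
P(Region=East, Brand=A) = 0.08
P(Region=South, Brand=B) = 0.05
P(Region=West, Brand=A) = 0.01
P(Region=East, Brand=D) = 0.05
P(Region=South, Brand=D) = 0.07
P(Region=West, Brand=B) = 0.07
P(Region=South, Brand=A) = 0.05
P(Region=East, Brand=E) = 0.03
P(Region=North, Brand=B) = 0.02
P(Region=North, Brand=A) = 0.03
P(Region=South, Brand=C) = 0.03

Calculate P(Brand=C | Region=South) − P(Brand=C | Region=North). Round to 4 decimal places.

-0.1763

P(Region=South) = 0.05 + 0.05 + 0.03 + 0.07 + 0.05 = 0.25; P(Brand=C | Region=South) = 0.03/0.25 = 0.12000.
P(Region=North) = 0.03 + 0.02 + 0.08 + 0.06 + 0.08 = 0.27; P(Brand=C | Region=North) = 0.08/0.27 = 0.29630.
Difference = -0.1763.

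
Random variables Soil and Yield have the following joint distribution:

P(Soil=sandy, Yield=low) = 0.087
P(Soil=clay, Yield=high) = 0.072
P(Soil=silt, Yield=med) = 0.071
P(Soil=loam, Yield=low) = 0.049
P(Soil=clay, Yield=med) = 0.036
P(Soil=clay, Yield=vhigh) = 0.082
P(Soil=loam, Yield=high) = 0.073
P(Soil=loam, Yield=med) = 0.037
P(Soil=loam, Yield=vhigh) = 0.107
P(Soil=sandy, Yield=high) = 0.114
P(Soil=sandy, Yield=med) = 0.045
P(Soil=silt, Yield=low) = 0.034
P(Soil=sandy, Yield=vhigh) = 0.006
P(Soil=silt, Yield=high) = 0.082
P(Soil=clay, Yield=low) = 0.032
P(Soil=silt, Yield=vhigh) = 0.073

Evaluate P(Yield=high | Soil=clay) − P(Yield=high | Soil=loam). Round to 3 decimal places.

0.050

P(Soil=clay) = 0.032 + 0.036 + 0.072 + 0.082 = 0.222; P(Yield=high | Soil=clay) = 0.072/0.222 = 0.3243.
P(Soil=loam) = 0.049 + 0.037 + 0.073 + 0.107 = 0.266; P(Yield=high | Soil=loam) = 0.073/0.266 = 0.2744.
Difference = 0.050.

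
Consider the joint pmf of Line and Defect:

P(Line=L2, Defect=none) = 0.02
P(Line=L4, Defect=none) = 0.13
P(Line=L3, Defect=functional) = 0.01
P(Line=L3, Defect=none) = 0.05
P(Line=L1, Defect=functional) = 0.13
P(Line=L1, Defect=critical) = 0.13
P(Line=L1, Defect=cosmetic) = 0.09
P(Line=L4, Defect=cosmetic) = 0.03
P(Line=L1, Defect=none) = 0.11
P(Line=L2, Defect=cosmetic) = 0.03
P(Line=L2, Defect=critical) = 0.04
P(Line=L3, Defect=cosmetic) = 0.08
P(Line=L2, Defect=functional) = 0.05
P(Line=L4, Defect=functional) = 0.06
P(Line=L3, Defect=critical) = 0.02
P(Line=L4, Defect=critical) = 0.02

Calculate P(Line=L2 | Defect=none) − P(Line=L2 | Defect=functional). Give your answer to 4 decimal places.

-0.1355

P(Defect=none) = 0.11 + 0.02 + 0.05 + 0.13 = 0.31; P(Line=L2 | Defect=none) = 0.02/0.31 = 0.06452.
P(Defect=functional) = 0.13 + 0.05 + 0.01 + 0.06 = 0.25; P(Line=L2 | Defect=functional) = 0.05/0.25 = 0.20000.
Difference = -0.1355.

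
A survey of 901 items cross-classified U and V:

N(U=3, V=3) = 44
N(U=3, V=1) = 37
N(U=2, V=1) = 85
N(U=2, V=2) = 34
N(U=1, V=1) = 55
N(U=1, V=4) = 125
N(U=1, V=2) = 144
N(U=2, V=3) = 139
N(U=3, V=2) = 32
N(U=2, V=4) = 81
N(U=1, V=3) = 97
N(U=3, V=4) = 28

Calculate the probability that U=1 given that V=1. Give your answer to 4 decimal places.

Total with V=1: 55 + 85 + 37 = 177.
P(U=1 | V=1) = 55/177 = 0.3107.

0.3107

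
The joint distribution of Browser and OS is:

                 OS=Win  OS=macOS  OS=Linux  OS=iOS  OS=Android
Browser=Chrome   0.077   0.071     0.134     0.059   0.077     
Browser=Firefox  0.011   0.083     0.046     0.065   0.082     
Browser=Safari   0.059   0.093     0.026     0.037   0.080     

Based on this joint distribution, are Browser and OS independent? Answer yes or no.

P(Browser=Chrome) = 0.418 and P(OS=Linux) = 0.206, so their product is 0.08611, but P(Browser=Chrome, OS=Linux) = 0.134. Since these differ, Browser and OS are not independent.

no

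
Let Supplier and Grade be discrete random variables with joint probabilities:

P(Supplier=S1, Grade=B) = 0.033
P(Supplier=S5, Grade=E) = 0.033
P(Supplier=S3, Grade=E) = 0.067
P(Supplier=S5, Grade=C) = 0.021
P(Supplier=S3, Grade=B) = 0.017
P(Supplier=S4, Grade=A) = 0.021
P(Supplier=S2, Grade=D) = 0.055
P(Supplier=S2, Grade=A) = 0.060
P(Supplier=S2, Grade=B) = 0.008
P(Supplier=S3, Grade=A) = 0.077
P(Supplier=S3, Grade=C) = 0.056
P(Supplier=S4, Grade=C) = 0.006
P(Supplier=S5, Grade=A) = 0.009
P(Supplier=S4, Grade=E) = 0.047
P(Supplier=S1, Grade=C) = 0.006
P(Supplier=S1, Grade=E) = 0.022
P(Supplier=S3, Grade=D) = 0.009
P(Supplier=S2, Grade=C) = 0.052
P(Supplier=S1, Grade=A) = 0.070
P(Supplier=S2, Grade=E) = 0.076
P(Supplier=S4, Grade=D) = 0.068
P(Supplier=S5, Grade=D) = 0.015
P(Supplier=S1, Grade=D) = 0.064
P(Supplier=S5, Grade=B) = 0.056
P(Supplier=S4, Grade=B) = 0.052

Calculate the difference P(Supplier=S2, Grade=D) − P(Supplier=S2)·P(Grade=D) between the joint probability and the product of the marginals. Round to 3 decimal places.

P(Supplier=S2) = 0.060 + 0.008 + 0.052 + 0.055 + 0.076 = 0.251.
P(Grade=D) = 0.064 + 0.055 + 0.009 + 0.068 + 0.015 = 0.211.
P(Supplier=S2, Grade=D) − P(Supplier=S2)P(Grade=D) = 0.055 − 0.251×0.211 = 0.002.

0.002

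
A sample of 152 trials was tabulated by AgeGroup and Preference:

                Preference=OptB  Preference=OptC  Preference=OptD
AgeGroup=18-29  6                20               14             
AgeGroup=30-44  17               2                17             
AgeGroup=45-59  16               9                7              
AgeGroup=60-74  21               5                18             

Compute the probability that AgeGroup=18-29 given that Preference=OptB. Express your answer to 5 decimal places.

0.10000

Total with Preference=OptB: 6 + 17 + 16 + 21 = 60.
P(AgeGroup=18-29 | Preference=OptB) = 6/60 = 0.10000.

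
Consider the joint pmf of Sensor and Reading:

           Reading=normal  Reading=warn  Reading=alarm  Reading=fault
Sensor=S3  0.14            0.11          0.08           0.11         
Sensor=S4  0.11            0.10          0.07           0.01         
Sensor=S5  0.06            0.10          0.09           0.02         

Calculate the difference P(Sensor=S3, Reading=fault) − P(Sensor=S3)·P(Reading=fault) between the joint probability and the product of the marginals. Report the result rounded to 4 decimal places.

0.0484

P(Sensor=S3) = 0.14 + 0.11 + 0.08 + 0.11 = 0.44.
P(Reading=fault) = 0.11 + 0.01 + 0.02 = 0.14.
P(Sensor=S3, Reading=fault) − P(Sensor=S3)P(Reading=fault) = 0.11 − 0.44×0.14 = 0.0484.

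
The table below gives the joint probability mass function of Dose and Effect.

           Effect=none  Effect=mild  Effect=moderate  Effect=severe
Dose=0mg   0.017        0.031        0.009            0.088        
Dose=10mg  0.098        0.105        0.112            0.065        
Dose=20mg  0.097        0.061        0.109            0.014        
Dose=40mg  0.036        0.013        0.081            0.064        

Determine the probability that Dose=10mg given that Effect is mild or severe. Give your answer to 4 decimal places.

0.3855

P(Effect=mild) = 0.031 + 0.105 + 0.061 + 0.013 = 0.210.
P(Effect=severe) = 0.088 + 0.065 + 0.014 + 0.064 = 0.231.
P(Effect ∈ {mild, severe}) = 0.210 + 0.231 = 0.441; P(Dose=10mg, Effect ∈ {mild, severe}) = 0.105 + 0.065 = 0.170.
P(Dose=10mg | Effect ∈ {mild, severe}) = 0.170/0.441 = 0.3855.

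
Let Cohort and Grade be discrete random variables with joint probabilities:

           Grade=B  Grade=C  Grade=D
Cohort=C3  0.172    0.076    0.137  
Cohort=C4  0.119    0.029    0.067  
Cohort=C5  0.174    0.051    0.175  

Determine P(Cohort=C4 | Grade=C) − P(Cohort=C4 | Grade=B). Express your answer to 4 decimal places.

-0.0700

P(Grade=C) = 0.076 + 0.029 + 0.051 = 0.156; P(Cohort=C4 | Grade=C) = 0.029/0.156 = 0.18590.
P(Grade=B) = 0.172 + 0.119 + 0.174 = 0.465; P(Cohort=C4 | Grade=B) = 0.119/0.465 = 0.25591.
Difference = -0.0700.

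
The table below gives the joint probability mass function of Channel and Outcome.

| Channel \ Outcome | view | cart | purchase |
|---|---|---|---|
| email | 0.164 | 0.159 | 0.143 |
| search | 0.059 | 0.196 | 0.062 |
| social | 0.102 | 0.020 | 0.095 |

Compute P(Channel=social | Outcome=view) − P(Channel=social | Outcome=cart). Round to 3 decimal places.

P(Outcome=view) = 0.164 + 0.059 + 0.102 = 0.325; P(Channel=social | Outcome=view) = 0.102/0.325 = 0.3138.
P(Outcome=cart) = 0.159 + 0.196 + 0.020 = 0.375; P(Channel=social | Outcome=cart) = 0.020/0.375 = 0.0533.
Difference = 0.261.

0.261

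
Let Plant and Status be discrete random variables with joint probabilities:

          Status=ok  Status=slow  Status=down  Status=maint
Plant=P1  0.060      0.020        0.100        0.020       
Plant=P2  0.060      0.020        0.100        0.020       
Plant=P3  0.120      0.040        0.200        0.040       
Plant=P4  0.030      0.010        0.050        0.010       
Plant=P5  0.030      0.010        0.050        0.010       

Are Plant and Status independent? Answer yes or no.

yes

Every cell satisfies P(Plant,Status) = P(Plant)·P(Status). For instance P(Plant=P3) = 0.400, P(Status=maint) = 0.100, and 0.400×0.100 = 0.040 matches the joint entry. So Plant and Status are independent.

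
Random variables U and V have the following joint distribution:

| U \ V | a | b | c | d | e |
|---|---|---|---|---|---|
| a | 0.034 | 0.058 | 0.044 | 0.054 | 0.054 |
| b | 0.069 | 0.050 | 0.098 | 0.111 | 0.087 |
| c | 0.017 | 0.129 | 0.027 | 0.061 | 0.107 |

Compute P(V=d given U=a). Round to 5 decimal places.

P(U=a) = 0.034 + 0.058 + 0.044 + 0.054 + 0.054 = 0.244.
P(V=d | U=a) = 0.054/0.244 = 0.22131.

0.22131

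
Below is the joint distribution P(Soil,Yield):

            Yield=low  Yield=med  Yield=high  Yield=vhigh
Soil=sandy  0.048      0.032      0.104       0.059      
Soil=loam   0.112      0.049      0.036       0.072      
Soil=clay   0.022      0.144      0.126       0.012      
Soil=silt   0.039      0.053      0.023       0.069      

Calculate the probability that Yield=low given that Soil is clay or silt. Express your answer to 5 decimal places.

0.12500

P(Soil=clay) = 0.022 + 0.144 + 0.126 + 0.012 = 0.304.
P(Soil=silt) = 0.039 + 0.053 + 0.023 + 0.069 = 0.184.
P(Soil ∈ {clay, silt}) = 0.304 + 0.184 = 0.488; P(Yield=low, Soil ∈ {clay, silt}) = 0.022 + 0.039 = 0.061.
P(Yield=low | Soil ∈ {clay, silt}) = 0.061/0.488 = 0.12500.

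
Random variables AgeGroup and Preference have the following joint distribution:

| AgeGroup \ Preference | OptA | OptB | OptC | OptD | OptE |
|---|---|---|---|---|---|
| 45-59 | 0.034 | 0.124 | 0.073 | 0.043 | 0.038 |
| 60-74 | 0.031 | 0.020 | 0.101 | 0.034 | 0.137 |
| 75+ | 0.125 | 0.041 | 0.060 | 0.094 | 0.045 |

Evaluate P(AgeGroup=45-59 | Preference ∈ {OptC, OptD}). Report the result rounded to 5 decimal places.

P(Preference=OptC) = 0.073 + 0.101 + 0.060 = 0.234.
P(Preference=OptD) = 0.043 + 0.034 + 0.094 = 0.171.
P(Preference ∈ {OptC, OptD}) = 0.234 + 0.171 = 0.405; P(AgeGroup=45-59, Preference ∈ {OptC, OptD}) = 0.073 + 0.043 = 0.116.
P(AgeGroup=45-59 | Preference ∈ {OptC, OptD}) = 0.116/0.405 = 0.28642.

0.28642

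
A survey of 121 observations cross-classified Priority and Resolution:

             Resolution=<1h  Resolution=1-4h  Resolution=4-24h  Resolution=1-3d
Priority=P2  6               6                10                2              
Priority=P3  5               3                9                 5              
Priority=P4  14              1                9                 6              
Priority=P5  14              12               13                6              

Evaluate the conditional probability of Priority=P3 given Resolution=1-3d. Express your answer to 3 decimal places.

Total with Resolution=1-3d: 2 + 5 + 6 + 6 = 19.
P(Priority=P3 | Resolution=1-3d) = 5/19 = 0.263.

0.263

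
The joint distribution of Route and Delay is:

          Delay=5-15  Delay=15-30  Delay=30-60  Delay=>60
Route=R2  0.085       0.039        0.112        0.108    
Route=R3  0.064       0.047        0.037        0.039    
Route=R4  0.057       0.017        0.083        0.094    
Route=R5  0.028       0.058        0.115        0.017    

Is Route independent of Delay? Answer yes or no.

no

P(Route=R5) = 0.218 and P(Delay=30-60) = 0.347, so their product is 0.07565, but P(Route=R5, Delay=30-60) = 0.115. Since these differ, Route and Delay are not independent.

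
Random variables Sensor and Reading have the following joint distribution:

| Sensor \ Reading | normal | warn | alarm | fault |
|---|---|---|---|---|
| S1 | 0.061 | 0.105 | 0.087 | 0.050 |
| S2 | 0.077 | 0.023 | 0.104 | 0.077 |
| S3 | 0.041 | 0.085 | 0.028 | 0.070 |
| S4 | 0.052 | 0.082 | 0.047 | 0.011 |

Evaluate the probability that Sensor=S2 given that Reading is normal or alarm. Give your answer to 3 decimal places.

P(Reading=normal) = 0.061 + 0.077 + 0.041 + 0.052 = 0.231.
P(Reading=alarm) = 0.087 + 0.104 + 0.028 + 0.047 = 0.266.
P(Reading ∈ {normal, alarm}) = 0.231 + 0.266 = 0.497; P(Sensor=S2, Reading ∈ {normal, alarm}) = 0.077 + 0.104 = 0.181.
P(Sensor=S2 | Reading ∈ {normal, alarm}) = 0.181/0.497 = 0.364.

0.364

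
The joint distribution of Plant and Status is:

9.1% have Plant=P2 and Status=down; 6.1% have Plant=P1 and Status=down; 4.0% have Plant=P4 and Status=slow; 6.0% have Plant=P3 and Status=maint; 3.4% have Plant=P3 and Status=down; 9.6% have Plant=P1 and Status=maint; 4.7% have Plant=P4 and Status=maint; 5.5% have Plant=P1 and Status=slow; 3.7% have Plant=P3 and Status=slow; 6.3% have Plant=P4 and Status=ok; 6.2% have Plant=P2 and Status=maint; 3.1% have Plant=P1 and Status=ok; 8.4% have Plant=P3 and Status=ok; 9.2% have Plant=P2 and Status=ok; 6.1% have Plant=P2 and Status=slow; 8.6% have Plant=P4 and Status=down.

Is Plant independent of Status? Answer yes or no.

P(Plant=P1) = 0.243 and P(Status=ok) = 0.270, so their product is 0.06561, but P(Plant=P1, Status=ok) = 0.031. Since these differ, Plant and Status are not independent.

no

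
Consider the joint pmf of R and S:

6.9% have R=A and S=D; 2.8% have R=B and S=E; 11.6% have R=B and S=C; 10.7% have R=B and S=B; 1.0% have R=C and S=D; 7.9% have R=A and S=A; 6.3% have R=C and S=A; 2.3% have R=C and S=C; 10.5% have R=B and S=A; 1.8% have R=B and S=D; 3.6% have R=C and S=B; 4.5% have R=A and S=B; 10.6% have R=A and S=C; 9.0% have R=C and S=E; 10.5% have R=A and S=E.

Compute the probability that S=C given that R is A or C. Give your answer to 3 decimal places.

P(R=A) = 0.079 + 0.045 + 0.106 + 0.069 + 0.105 = 0.404.
P(R=C) = 0.063 + 0.036 + 0.023 + 0.010 + 0.090 = 0.222.
P(R ∈ {A, C}) = 0.404 + 0.222 = 0.626; P(S=C, R ∈ {A, C}) = 0.106 + 0.023 = 0.129.
P(S=C | R ∈ {A, C}) = 0.129/0.626 = 0.206.

0.206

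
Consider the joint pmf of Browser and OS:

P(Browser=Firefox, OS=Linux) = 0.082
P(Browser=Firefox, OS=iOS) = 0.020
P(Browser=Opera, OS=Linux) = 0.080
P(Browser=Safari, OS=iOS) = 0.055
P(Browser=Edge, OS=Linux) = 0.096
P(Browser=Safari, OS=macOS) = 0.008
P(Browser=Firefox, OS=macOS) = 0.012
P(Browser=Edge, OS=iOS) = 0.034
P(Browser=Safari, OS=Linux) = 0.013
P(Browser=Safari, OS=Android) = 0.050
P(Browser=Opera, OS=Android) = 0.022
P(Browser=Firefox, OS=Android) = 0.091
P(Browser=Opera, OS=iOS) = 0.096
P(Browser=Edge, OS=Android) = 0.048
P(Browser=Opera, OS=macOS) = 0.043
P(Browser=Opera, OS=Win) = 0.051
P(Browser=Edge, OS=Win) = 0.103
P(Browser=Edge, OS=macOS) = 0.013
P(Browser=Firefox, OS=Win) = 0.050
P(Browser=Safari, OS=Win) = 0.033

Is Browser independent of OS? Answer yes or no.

P(Browser=Opera) = 0.292 and P(OS=Android) = 0.211, so their product is 0.06161, but P(Browser=Opera, OS=Android) = 0.022. Since these differ, Browser and OS are not independent.

no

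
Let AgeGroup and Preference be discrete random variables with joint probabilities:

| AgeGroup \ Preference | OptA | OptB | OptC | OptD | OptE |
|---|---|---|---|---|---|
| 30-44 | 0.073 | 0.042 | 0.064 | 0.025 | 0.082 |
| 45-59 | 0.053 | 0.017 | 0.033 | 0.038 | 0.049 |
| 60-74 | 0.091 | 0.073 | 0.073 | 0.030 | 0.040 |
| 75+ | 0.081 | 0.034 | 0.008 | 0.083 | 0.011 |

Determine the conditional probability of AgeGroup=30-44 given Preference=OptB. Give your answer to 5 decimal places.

0.25301

P(Preference=OptB) = 0.042 + 0.017 + 0.073 + 0.034 = 0.166.
P(AgeGroup=30-44 | Preference=OptB) = 0.042/0.166 = 0.25301.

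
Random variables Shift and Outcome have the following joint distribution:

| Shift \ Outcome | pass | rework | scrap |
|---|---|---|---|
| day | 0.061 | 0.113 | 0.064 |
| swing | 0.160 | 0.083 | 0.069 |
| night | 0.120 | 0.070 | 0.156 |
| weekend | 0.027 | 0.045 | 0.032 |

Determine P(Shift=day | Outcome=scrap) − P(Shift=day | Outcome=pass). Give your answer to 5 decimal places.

P(Outcome=scrap) = 0.064 + 0.069 + 0.156 + 0.032 = 0.321; P(Shift=day | Outcome=scrap) = 0.064/0.321 = 0.199377.
P(Outcome=pass) = 0.061 + 0.160 + 0.120 + 0.027 = 0.368; P(Shift=day | Outcome=pass) = 0.061/0.368 = 0.165761.
Difference = 0.03362.

0.03362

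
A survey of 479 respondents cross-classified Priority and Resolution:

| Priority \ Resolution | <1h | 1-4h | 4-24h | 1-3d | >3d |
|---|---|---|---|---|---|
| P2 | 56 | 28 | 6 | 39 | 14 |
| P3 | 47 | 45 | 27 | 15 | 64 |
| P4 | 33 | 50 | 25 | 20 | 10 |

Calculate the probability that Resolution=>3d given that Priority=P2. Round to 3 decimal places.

0.098

Total with Priority=P2: 56 + 28 + 6 + 39 + 14 = 143.
P(Resolution=>3d | Priority=P2) = 14/143 = 0.098.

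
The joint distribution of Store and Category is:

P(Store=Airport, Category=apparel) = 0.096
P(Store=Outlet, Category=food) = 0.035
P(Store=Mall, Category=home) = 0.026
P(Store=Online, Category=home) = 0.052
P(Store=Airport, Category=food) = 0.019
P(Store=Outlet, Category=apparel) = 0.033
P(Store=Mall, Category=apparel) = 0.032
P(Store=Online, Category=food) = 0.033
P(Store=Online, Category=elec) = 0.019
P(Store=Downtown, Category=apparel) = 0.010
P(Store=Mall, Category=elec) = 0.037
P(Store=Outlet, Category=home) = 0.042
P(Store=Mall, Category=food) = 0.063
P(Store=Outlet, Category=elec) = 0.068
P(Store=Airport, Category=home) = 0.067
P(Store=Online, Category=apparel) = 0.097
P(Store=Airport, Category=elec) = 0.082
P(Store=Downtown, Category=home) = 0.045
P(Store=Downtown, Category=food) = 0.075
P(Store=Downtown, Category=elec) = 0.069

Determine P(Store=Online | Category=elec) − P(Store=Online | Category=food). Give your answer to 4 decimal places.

P(Category=elec) = 0.069 + 0.037 + 0.082 + 0.068 + 0.019 = 0.275; P(Store=Online | Category=elec) = 0.019/0.275 = 0.06909.
P(Category=food) = 0.075 + 0.063 + 0.019 + 0.035 + 0.033 = 0.225; P(Store=Online | Category=food) = 0.033/0.225 = 0.14667.
Difference = -0.0776.

-0.0776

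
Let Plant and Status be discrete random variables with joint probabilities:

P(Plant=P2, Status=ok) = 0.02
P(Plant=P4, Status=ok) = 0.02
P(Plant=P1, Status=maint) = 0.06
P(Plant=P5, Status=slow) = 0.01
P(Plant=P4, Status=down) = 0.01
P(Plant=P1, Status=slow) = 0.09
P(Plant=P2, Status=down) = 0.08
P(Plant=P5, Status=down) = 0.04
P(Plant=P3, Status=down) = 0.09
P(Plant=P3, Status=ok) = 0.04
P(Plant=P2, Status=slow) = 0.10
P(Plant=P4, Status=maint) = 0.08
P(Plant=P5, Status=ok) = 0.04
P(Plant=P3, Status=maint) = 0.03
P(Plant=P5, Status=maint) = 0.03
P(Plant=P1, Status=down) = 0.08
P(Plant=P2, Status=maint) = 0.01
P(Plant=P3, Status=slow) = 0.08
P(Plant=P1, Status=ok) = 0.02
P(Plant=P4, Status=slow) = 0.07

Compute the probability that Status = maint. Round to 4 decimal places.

P(Status=maint) = 0.06 + 0.01 + 0.03 + 0.08 + 0.03 = 0.21.

0.2100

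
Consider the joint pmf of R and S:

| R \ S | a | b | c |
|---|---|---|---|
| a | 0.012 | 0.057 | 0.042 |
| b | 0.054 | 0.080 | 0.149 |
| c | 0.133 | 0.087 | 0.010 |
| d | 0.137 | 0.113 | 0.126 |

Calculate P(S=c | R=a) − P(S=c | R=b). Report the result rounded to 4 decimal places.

P(R=a) = 0.012 + 0.057 + 0.042 = 0.111; P(S=c | R=a) = 0.042/0.111 = 0.37838.
P(R=b) = 0.054 + 0.080 + 0.149 = 0.283; P(S=c | R=b) = 0.149/0.283 = 0.52650.
Difference = -0.1481.

-0.1481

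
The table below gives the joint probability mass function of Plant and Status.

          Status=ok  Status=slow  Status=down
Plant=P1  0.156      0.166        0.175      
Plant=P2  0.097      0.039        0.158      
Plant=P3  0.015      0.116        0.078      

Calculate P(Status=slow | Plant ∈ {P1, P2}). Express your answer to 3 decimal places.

P(Plant=P1) = 0.156 + 0.166 + 0.175 = 0.497.
P(Plant=P2) = 0.097 + 0.039 + 0.158 = 0.294.
P(Plant ∈ {P1, P2}) = 0.497 + 0.294 = 0.791; P(Status=slow, Plant ∈ {P1, P2}) = 0.166 + 0.039 = 0.205.
P(Status=slow | Plant ∈ {P1, P2}) = 0.205/0.791 = 0.259.

0.259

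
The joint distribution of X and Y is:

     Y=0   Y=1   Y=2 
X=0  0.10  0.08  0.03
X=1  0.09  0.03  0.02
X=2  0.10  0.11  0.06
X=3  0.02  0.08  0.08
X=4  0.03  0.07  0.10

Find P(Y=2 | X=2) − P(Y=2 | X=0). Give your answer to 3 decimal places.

0.079

P(X=2) = 0.10 + 0.11 + 0.06 = 0.27; P(Y=2 | X=2) = 0.06/0.27 = 0.2222.
P(X=0) = 0.10 + 0.08 + 0.03 = 0.21; P(Y=2 | X=0) = 0.03/0.21 = 0.1429.
Difference = 0.079.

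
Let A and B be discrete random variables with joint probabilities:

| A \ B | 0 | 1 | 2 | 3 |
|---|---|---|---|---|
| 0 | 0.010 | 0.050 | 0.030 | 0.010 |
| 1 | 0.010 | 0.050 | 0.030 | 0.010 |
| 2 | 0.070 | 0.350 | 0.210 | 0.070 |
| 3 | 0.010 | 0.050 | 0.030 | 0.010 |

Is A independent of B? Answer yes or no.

Every cell satisfies P(A,B) = P(A)·P(B). For instance P(A=0) = 0.100, P(B=1) = 0.500, and 0.100×0.500 = 0.050 matches the joint entry. So A and B are independent.

yes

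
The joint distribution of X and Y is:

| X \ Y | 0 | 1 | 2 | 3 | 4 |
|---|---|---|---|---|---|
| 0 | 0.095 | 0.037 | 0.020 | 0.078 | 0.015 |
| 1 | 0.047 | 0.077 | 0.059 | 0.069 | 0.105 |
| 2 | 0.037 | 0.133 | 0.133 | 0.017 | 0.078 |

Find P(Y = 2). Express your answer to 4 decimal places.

P(Y=2) = 0.020 + 0.059 + 0.133 = 0.212.

0.2120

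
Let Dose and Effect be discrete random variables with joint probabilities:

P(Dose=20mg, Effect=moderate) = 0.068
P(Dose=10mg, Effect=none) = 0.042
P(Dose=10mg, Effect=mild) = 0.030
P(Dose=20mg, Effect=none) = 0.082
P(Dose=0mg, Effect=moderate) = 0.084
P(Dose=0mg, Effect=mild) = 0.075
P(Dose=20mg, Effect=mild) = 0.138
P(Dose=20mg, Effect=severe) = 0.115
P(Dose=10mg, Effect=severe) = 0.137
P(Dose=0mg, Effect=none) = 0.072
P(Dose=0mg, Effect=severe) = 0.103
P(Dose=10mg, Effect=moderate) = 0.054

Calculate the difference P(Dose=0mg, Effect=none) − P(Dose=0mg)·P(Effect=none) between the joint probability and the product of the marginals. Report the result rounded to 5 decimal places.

0.00654

P(Dose=0mg) = 0.072 + 0.075 + 0.084 + 0.103 = 0.334.
P(Effect=none) = 0.072 + 0.042 + 0.082 = 0.196.
P(Dose=0mg, Effect=none) − P(Dose=0mg)P(Effect=none) = 0.072 − 0.334×0.196 = 0.00654.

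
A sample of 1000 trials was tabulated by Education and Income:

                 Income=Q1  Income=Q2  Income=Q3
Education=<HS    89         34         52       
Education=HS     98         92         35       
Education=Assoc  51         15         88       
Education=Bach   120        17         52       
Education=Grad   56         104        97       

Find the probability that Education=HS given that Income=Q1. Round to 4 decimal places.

Total with Income=Q1: 89 + 98 + 51 + 120 + 56 = 414.
P(Education=HS | Income=Q1) = 98/414 = 0.2367.

0.2367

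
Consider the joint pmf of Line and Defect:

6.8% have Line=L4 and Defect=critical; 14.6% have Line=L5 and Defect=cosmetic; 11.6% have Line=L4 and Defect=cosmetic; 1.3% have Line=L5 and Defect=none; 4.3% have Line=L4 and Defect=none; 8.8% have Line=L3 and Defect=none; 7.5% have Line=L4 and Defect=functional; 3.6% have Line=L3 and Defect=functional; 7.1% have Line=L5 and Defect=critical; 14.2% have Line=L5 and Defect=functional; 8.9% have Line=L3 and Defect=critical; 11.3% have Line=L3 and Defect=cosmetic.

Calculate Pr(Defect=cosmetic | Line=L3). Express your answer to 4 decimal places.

0.3466

P(Line=L3) = 0.088 + 0.113 + 0.036 + 0.089 = 0.326.
P(Defect=cosmetic | Line=L3) = 0.113/0.326 = 0.3466.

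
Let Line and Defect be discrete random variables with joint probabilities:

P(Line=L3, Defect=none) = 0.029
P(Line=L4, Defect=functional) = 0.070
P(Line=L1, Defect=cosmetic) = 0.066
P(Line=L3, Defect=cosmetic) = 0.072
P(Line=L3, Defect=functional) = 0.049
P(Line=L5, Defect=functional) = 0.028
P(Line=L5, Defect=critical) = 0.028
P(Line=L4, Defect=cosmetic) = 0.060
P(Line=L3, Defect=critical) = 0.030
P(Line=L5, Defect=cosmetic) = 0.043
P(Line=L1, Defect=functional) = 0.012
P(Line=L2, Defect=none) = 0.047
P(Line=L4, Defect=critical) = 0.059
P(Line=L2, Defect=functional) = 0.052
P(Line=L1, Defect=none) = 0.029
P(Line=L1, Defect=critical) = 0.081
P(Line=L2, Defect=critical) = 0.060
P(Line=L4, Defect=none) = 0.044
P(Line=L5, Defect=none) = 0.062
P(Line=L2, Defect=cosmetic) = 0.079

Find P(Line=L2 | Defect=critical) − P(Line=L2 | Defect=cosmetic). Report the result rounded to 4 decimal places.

P(Defect=critical) = 0.081 + 0.060 + 0.030 + 0.059 + 0.028 = 0.258; P(Line=L2 | Defect=critical) = 0.060/0.258 = 0.23256.
P(Defect=cosmetic) = 0.066 + 0.079 + 0.072 + 0.060 + 0.043 = 0.320; P(Line=L2 | Defect=cosmetic) = 0.079/0.320 = 0.24688.
Difference = -0.0143.

-0.0143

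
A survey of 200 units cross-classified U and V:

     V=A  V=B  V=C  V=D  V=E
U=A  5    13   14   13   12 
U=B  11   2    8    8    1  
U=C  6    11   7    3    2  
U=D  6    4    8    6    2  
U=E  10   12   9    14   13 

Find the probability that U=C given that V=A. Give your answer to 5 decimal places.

Total with V=A: 5 + 11 + 6 + 6 + 10 = 38.
P(U=C | V=A) = 6/38 = 0.15789.

0.15789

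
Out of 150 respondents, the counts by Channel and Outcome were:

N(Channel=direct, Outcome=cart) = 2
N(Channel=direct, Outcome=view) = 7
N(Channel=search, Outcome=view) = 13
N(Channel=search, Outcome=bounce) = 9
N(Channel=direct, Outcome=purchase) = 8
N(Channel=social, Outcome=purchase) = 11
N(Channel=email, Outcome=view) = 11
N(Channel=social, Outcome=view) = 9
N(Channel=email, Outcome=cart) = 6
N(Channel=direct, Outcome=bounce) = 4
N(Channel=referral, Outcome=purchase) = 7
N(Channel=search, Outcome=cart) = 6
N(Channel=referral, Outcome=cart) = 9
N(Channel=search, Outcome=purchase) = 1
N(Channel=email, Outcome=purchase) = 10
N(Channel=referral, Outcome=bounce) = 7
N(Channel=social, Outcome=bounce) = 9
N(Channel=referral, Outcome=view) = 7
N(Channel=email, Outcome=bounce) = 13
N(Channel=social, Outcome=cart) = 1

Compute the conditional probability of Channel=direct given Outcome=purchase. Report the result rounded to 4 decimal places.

0.2162

Total with Outcome=purchase: 10 + 1 + 11 + 8 + 7 = 37.
P(Channel=direct | Outcome=purchase) = 8/37 = 0.2162.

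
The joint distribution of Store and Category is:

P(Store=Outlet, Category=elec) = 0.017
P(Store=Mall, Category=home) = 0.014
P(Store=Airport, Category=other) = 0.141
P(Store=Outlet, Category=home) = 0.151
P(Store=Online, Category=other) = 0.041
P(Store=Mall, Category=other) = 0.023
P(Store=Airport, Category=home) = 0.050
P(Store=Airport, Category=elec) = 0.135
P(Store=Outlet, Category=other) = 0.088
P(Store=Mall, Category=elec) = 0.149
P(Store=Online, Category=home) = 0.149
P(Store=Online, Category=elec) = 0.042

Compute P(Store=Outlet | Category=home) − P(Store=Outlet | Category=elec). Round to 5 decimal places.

P(Category=home) = 0.014 + 0.050 + 0.151 + 0.149 = 0.364; P(Store=Outlet | Category=home) = 0.151/0.364 = 0.414835.
P(Category=elec) = 0.149 + 0.135 + 0.017 + 0.042 = 0.343; P(Store=Outlet | Category=elec) = 0.017/0.343 = 0.049563.
Difference = 0.36527.

0.36527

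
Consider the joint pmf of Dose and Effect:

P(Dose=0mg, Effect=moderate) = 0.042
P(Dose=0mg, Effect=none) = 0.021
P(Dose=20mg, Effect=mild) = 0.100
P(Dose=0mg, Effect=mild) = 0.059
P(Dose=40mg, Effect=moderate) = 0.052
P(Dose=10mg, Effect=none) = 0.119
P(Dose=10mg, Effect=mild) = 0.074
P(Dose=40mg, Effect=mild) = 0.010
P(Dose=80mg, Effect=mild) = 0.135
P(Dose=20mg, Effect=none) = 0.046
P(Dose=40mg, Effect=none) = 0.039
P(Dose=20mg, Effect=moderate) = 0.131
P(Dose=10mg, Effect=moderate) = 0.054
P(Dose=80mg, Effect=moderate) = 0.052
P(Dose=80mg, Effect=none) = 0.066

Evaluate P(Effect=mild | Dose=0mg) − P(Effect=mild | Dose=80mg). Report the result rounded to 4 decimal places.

P(Dose=0mg) = 0.021 + 0.059 + 0.042 = 0.122; P(Effect=mild | Dose=0mg) = 0.059/0.122 = 0.48361.
P(Dose=80mg) = 0.066 + 0.135 + 0.052 = 0.253; P(Effect=mild | Dose=80mg) = 0.135/0.253 = 0.53360.
Difference = -0.0500.

-0.0500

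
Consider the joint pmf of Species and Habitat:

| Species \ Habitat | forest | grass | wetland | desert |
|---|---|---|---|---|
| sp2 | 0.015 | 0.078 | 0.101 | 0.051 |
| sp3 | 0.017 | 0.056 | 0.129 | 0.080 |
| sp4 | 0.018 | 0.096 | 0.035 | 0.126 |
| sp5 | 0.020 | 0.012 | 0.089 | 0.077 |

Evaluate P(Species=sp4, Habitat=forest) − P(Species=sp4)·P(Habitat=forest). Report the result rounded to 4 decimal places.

-0.0013

P(Species=sp4) = 0.018 + 0.096 + 0.035 + 0.126 = 0.275.
P(Habitat=forest) = 0.015 + 0.017 + 0.018 + 0.020 = 0.070.
P(Species=sp4, Habitat=forest) − P(Species=sp4)P(Habitat=forest) = 0.018 − 0.275×0.070 = -0.0013.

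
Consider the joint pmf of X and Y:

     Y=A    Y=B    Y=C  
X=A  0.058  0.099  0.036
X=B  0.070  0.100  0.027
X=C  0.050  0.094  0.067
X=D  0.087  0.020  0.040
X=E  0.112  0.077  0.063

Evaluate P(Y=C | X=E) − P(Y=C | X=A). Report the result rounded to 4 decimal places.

0.0635

P(X=E) = 0.112 + 0.077 + 0.063 = 0.252; P(Y=C | X=E) = 0.063/0.252 = 0.25000.
P(X=A) = 0.058 + 0.099 + 0.036 = 0.193; P(Y=C | X=A) = 0.036/0.193 = 0.18653.
Difference = 0.0635.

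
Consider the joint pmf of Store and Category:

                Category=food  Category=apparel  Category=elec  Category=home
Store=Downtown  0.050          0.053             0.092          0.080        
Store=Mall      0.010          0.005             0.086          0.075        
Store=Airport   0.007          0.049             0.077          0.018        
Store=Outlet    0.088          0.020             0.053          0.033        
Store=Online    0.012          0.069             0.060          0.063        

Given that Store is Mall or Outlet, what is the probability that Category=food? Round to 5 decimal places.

0.26486

P(Store=Mall) = 0.010 + 0.005 + 0.086 + 0.075 = 0.176.
P(Store=Outlet) = 0.088 + 0.020 + 0.053 + 0.033 = 0.194.
P(Store ∈ {Mall, Outlet}) = 0.176 + 0.194 = 0.370; P(Category=food, Store ∈ {Mall, Outlet}) = 0.010 + 0.088 = 0.098.
P(Category=food | Store ∈ {Mall, Outlet}) = 0.098/0.370 = 0.26486.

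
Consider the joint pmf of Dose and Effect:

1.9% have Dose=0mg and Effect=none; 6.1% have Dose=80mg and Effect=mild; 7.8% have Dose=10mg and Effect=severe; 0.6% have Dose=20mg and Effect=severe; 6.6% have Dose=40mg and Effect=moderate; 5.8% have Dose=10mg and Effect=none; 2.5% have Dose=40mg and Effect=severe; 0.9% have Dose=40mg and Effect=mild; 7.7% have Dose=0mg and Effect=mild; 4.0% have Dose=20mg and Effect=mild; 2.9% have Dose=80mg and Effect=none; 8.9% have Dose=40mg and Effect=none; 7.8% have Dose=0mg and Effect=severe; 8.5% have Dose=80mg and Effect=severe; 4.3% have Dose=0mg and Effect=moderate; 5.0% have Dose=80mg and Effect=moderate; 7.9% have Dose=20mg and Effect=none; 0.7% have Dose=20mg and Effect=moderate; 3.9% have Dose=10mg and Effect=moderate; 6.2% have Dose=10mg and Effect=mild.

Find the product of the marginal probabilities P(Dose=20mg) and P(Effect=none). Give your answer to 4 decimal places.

P(Dose=20mg) = 0.079 + 0.040 + 0.007 + 0.006 = 0.132.
P(Effect=none) = 0.019 + 0.058 + 0.079 + 0.089 + 0.029 = 0.274.
Product: 0.132 × 0.274 = 0.0362.

0.0362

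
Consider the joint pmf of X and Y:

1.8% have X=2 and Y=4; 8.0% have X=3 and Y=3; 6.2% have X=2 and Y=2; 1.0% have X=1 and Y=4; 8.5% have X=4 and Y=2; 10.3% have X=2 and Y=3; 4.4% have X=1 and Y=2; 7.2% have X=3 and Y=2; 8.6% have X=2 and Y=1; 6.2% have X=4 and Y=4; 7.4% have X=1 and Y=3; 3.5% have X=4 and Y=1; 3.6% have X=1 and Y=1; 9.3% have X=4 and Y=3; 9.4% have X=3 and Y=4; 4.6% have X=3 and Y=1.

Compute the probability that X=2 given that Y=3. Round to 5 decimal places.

0.29429

P(Y=3) = 0.074 + 0.103 + 0.080 + 0.093 = 0.350.
P(X=2 | Y=3) = 0.103/0.350 = 0.29429.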